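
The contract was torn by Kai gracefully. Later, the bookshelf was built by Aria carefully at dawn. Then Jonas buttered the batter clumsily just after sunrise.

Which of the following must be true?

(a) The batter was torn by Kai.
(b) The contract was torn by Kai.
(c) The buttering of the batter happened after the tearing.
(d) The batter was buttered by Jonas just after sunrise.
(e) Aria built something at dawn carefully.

(a) Not entailed — Kai tore the contract, not the batter; the batter belongs to the buttering event.
(b) Entailed — dropping 'gracefully' leaves a sub-description the original still satisfies.
(c) Entailed — the narrative places the tearing before the buttering.
(d) Entailed — the original entails any weakening of itself; this just drops 'clumsily'.
(e) Entailed — the original entails any weakening of itself; this just generalizes the patient.

(b), (c), (d), (e)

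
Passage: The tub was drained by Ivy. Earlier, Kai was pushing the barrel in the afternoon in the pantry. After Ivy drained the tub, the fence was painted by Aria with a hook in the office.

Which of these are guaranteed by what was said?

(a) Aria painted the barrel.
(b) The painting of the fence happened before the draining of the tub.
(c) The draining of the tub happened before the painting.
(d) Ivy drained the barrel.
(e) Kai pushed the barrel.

(c), (e)

(a) Not entailed — Aria painted the fence, not the barrel; the barrel belongs to the pushing event.
(b) Not entailed — the narrative places the draining before the painting, not after.
(c) Entailed — the narrative places the draining before the painting.
(d) Not entailed — Ivy drained the tub, not the barrel; the barrel belongs to the pushing event.
(e) Entailed — 'push' is an activity; 'was pushing' entails that some pushing happened, so 'pushed' holds.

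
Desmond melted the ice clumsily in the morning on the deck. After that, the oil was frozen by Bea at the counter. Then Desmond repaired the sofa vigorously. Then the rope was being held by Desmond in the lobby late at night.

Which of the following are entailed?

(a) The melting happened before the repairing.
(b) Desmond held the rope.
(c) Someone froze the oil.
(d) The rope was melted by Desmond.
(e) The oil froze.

(a), (b), (c), (e)

(a) Entailed — the narrative places the melting before the repairing.
(b) Entailed — 'hold' is an activity; 'was holding' entails that some holding happened, so 'held' holds.
(c) Entailed — the original entails any weakening of itself; this just drops 'at the counter' and generalizes the agent.
(d) Not entailed — Desmond melted the ice, not the rope; the rope belongs to the holding event.
(e) Entailed — 'Bea froze the oil' is causative; it entails the inchoative 'the oil froze'.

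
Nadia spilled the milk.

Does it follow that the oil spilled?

Nothing is said about any oil; only the milk is affected.

no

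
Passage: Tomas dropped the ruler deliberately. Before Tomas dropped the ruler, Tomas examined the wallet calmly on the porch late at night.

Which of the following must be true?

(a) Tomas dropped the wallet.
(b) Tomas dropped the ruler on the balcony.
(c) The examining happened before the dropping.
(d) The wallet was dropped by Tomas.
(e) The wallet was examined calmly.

(a) Not entailed — Tomas dropped the ruler, not the wallet; the wallet belongs to the examining event.
(b) Not entailed — 'on the balcony' adds information not in the original event.
(c) Entailed — the narrative places the examining before the dropping.
(d) Not entailed — Tomas dropped the ruler, not the wallet; the wallet belongs to the examining event.
(e) Entailed — every conjunct here is already in the original examining event.

(c), (e)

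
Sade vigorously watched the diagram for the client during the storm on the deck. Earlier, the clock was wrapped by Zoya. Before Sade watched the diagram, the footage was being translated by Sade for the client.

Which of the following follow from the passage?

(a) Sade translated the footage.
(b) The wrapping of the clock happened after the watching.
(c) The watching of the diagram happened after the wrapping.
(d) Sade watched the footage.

(a) Not entailed — 'was translating' is progressive on an accomplishment; it does not entail the completed 'translated'.
(b) Not entailed — the narrative places the wrapping before the watching, not after.
(c) Entailed — the narrative places the wrapping before the watching.
(d) Not entailed — Sade watched the diagram, not the footage; the footage belongs to the translating event.

(c)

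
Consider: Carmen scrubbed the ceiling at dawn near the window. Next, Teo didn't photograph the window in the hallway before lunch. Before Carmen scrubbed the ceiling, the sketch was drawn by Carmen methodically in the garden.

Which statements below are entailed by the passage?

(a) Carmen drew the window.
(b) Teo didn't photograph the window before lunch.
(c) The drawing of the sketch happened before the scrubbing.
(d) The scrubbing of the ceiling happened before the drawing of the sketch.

(a) Not entailed — Carmen drew the sketch, not the window; the window belongs to the photographing event.
(b) Not entailed — dropping 'in the hallway' under negation is not valid — the original leaves open that Teo photographed the window some other way.
(c) Entailed — the narrative places the drawing before the scrubbing.
(d) Not entailed — the narrative places the drawing before the scrubbing, not after.

(c)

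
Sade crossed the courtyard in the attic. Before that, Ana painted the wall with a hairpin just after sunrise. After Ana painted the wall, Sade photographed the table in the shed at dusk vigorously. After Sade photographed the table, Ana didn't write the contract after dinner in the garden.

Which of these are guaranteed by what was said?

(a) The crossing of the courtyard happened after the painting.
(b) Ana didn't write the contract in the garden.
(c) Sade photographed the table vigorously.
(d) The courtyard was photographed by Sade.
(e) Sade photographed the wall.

(a) Entailed — the narrative places the painting before the crossing.
(b) Not entailed — dropping 'after dinner' under negation is not valid — the original leaves open that Ana wrote the contract some other way.
(c) Entailed — the original entails any weakening of itself; this just drops 'in the shed', 'at dusk'.
(d) Not entailed — Sade photographed the table, not the courtyard; the courtyard belongs to the crossing event.
(e) Not entailed — Sade photographed the table, not the wall; the wall belongs to the painting event.

(a), (c)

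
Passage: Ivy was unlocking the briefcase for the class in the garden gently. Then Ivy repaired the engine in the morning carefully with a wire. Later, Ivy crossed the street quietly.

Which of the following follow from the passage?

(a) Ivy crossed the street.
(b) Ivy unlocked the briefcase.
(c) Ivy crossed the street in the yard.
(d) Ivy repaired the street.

(a)

(a) Entailed — dropping 'quietly' leaves a sub-description the original still satisfies.
(b) Not entailed — 'was unlocking' is progressive on an accomplishment; it does not entail the completed 'unlocked'.
(c) Not entailed — 'in the yard' adds information not in the original event.
(d) Not entailed — Ivy repaired the engine, not the street; the street belongs to the crossing event.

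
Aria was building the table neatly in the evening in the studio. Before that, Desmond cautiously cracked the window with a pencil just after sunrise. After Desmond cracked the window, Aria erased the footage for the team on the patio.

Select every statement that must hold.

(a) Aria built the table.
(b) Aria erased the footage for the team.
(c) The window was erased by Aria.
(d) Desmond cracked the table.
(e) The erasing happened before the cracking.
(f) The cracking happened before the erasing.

(b), (f)

(a) Not entailed — 'was building' is progressive on an accomplishment; it does not entail the completed 'built'.
(b) Entailed — dropping 'on the patio' leaves a sub-description the original still satisfies.
(c) Not entailed — Aria erased the footage, not the window; the window belongs to the cracking event.
(d) Not entailed — Desmond cracked the window, not the table; the table belongs to the building event.
(e) Not entailed — the narrative places the cracking before the erasing, not after.
(f) Entailed — the narrative places the cracking before the erasing.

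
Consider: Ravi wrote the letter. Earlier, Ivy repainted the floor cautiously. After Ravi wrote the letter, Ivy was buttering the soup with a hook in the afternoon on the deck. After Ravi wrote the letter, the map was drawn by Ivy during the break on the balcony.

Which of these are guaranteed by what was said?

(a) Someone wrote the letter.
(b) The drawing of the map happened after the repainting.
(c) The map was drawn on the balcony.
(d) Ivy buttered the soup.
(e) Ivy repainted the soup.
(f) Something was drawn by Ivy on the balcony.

(a) Entailed — this follows by dropping conjuncts from the writing event's description.
(b) Entailed — the narrative places the repainting before the drawing.
(c) Entailed — every conjunct here is already in the original drawing event.
(d) Not entailed — 'was buttering' is progressive on an accomplishment; it does not entail the completed 'buttered'.
(e) Not entailed — Ivy repainted the floor, not the soup; the soup belongs to the buttering event.
(f) Entailed — dropping 'during the break' and generalizing the patient leaves a sub-description the original still satisfies.

(a), (b), (c), (f)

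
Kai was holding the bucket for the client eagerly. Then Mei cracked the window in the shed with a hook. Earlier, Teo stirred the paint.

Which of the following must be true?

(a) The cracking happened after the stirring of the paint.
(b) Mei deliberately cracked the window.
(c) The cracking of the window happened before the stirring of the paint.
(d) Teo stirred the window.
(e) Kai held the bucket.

(a) Entailed — the narrative places the stirring before the cracking.
(b) Not entailed — 'deliberately' adds information not in the original event.
(c) Not entailed — the narrative places the stirring before the cracking, not after.
(d) Not entailed — Teo stirred the paint, not the window; the window belongs to the cracking event.
(e) Entailed — 'hold' is an activity; 'was holding' entails that some holding happened, so 'held' holds.

(a), (e)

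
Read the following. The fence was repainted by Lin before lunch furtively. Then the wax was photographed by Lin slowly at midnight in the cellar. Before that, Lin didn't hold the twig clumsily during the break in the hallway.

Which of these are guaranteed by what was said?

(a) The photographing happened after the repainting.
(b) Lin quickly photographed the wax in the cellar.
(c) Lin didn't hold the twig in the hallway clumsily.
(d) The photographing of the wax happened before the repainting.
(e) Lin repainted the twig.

(a) Entailed — the narrative places the repainting before the photographing.
(b) Not entailed — 'quickly' adds a manner not in (and inconsistent with) the original.
(c) Not entailed — dropping 'during the break' under negation is not valid — the original leaves open that Lin held the twig some other way.
(d) Not entailed — the narrative places the repainting before the photographing, not after.
(e) Not entailed — Lin repainted the fence, not the twig; the twig belongs to the holding event.

(a)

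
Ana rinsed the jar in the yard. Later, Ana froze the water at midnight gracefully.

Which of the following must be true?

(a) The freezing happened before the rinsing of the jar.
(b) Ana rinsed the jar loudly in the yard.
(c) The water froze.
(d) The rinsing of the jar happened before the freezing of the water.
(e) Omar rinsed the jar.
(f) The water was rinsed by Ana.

(a) Not entailed — the narrative places the rinsing before the freezing, not after.
(b) Not entailed — 'loudly' adds information not in the original event.
(c) Entailed — 'Ana froze the water' is causative; it entails the inchoative 'the water froze'.
(d) Entailed — the narrative places the rinsing before the freezing.
(e) Not entailed — the passage has Ana rinsing the jar, not Omar.
(f) Not entailed — Ana rinsed the jar, not the water; the water belongs to the freezing event.

(c), (d)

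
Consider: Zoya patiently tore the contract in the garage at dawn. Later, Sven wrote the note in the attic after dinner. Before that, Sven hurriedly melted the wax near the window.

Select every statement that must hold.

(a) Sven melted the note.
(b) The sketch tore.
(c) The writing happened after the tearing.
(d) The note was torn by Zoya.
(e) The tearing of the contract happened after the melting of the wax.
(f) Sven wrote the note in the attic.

(a) Not entailed — Sven melted the wax, not the note; the note belongs to the writing event.
(b) Not entailed — the contract is what tore, not the sketch.
(c) Entailed — the narrative places the tearing before the writing.
(d) Not entailed — Zoya tore the contract, not the note; the note belongs to the writing event.
(e) Not entailed — the narrative doesn't order the melting relative to the tearing.
(f) Entailed — every conjunct here is already in the original writing event.

(c), (f)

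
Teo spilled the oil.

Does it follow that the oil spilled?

'Teo spilled the oil' is the causative; it entails the inchoative 'the oil spilled'.

yes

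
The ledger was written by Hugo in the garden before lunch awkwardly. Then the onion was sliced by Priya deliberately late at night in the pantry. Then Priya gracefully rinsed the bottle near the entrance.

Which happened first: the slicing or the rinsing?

the slicing

The connectives place the slicing before the rinsing.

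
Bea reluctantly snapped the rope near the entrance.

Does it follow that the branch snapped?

Nothing is said about any branch; only the rope is affected.

no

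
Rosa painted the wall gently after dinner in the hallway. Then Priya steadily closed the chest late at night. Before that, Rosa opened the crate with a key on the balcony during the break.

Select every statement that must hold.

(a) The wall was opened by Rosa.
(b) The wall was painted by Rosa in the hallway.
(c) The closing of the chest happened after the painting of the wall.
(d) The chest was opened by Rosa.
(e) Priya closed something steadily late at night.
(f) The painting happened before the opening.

(a) Not entailed — Rosa opened the crate, not the wall; the wall belongs to the painting event.
(b) Entailed — this follows by dropping conjuncts from the painting event's description.
(c) Entailed — the narrative places the painting before the closing.
(d) Not entailed — Rosa opened the crate, not the chest; the chest belongs to the closing event.
(e) Entailed — this follows by dropping conjuncts from the closing event's description.
(f) Not entailed — the narrative doesn't order the painting relative to the opening.

(b), (c), (e)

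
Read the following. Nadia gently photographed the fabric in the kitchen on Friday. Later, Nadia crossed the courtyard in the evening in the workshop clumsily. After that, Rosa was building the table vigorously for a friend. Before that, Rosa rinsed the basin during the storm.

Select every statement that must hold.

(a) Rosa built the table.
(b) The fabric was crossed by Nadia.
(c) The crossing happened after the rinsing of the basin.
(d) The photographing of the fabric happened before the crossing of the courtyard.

(a) Not entailed — 'was building' is progressive on an accomplishment; it does not entail the completed 'built'.
(b) Not entailed — Nadia crossed the courtyard, not the fabric; the fabric belongs to the photographing event.
(c) Not entailed — the narrative doesn't order the rinsing relative to the crossing.
(d) Entailed — the narrative places the photographing before the crossing.

(d)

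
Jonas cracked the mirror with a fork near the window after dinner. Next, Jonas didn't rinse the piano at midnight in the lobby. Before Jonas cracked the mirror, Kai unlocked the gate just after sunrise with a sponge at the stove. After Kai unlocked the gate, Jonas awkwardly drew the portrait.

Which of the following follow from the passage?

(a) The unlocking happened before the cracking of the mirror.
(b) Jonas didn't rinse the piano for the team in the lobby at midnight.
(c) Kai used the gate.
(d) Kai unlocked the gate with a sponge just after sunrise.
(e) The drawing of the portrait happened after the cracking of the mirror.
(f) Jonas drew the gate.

(a), (b), (d)

(a) Entailed — the narrative places the unlocking before the cracking.
(b) Entailed — under negation, adding a further restriction is entailed: if no such rinsing event occurred, none occurred for the team either.
(c) Not entailed — the gate is the patient, not an instrument — Kai used a sponge.
(d) Entailed — the original entails any weakening of itself; this just drops 'at the stove'.
(e) Not entailed — the narrative doesn't order the cracking relative to the drawing.
(f) Not entailed — Jonas drew the portrait, not the gate; the gate belongs to the unlocking event.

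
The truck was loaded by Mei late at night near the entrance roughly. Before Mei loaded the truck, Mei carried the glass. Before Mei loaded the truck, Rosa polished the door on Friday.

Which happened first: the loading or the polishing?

the polishing

The connectives place the polishing before the loading.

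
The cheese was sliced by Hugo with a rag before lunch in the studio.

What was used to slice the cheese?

'with a rag' marks the instrument of the slicing event.

a rag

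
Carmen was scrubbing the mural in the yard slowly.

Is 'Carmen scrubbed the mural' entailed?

'scrub' is atelic; if Carmen was scrubbing the mural, then Carmen scrubbed the mural (for some time).

yes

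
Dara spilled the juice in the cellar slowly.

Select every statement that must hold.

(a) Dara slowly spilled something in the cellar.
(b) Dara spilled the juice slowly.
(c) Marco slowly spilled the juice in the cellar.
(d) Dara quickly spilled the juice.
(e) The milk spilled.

(a) Entailed — this follows by dropping conjuncts from the spilling event's description.
(b) Entailed — dropping 'in the cellar' leaves a sub-description the original still satisfies.
(c) Not entailed — the passage has Dara spilling the juice, not Marco.
(d) Not entailed — 'quickly' adds a manner not in (and inconsistent with) the original.
(e) Not entailed — the juice is what spilled, not the milk.

(a), (b)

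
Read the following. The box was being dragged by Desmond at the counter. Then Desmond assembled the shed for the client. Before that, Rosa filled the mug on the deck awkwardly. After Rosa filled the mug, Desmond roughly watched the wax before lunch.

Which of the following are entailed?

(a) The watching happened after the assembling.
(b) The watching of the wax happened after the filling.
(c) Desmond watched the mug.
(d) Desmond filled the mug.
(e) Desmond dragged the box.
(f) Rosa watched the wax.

(b), (e)

(a) Not entailed — the narrative doesn't order the assembling relative to the watching.
(b) Entailed — the narrative places the filling before the watching.
(c) Not entailed — Desmond watched the wax, not the mug; the mug belongs to the filling event.
(d) Not entailed — the passage has Rosa filling the mug, not Desmond.
(e) Entailed — 'drag' is an activity; 'was dragging' entails that some dragging happened, so 'dragged' holds.
(f) Not entailed — the passage has Desmond watching the wax, not Rosa.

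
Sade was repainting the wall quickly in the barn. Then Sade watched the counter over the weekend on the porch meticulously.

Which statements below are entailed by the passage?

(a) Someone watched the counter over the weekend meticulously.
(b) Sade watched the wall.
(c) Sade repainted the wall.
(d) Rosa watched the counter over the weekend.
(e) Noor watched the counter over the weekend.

(a) Entailed — every conjunct here is already in the original watching event.
(b) Not entailed — Sade watched the counter, not the wall; the wall belongs to the repainting event.
(c) Not entailed — 'was repainting' is progressive on an accomplishment; it does not entail the completed 'repainted'.
(d) Not entailed — the passage has Sade watching the counter, not Rosa.
(e) Not entailed — the passage has Sade watching the counter, not Noor.

(a)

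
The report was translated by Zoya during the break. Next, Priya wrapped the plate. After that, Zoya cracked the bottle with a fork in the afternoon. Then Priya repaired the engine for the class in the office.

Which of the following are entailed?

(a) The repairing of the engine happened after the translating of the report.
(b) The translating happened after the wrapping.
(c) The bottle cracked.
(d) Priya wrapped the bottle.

(a), (c)

(a) Entailed — the narrative places the translating before the repairing.
(b) Not entailed — the narrative places the translating before the wrapping, not after.
(c) Entailed — 'Zoya cracked the bottle' is causative; it entails the inchoative 'the bottle cracked'.
(d) Not entailed — Priya wrapped the plate, not the bottle; the bottle belongs to the cracking event.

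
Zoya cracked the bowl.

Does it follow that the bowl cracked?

yes

'Zoya cracked the bowl' is the causative; it entails the inchoative 'the bowl cracked'.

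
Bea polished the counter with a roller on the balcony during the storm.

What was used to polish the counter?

a roller

'with a roller' marks the instrument of the polishing event.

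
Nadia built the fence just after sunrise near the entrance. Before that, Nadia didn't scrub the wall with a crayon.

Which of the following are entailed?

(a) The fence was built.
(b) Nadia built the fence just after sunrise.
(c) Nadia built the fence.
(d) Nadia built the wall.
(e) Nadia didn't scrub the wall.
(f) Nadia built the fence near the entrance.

(a), (b), (c), (f)

(a) Entailed — this follows by dropping conjuncts from the building event's description.
(b) Entailed — this follows by dropping conjuncts from the building event's description.
(c) Entailed — the original entails any weakening of itself; this just drops 'near the entrance', 'just after sunrise'.
(d) Not entailed — Nadia built the fence, not the wall; the wall belongs to the scrubbing event.
(e) Not entailed — dropping 'with a crayon' under negation is not valid — the original leaves open that Nadia scrubbed the wall some other way.
(f) Entailed — dropping 'just after sunrise' leaves a sub-description the original still satisfies.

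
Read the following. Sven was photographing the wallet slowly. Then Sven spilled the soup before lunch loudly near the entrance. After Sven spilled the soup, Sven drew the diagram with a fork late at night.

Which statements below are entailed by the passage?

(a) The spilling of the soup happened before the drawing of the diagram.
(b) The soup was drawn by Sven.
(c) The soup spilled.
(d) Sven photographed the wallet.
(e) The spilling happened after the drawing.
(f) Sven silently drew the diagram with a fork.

(a), (c)

(a) Entailed — the narrative places the spilling before the drawing.
(b) Not entailed — Sven drew the diagram, not the soup; the soup belongs to the spilling event.
(c) Entailed — 'Sven spilled the soup' is causative; it entails the inchoative 'the soup spilled'.
(d) Not entailed — 'was photographing' is progressive on an accomplishment; it does not entail the completed 'photographed'.
(e) Not entailed — the narrative places the spilling before the drawing, not after.
(f) Not entailed — 'silently' adds information not in the original event.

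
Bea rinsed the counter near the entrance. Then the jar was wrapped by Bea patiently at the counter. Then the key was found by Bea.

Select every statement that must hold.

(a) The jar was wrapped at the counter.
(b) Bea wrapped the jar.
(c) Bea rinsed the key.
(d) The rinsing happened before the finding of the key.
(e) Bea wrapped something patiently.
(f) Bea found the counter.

(a), (b), (d), (e)

(a) Entailed — every conjunct here is already in the original wrapping event.
(b) Entailed — every conjunct here is already in the original wrapping event.
(c) Not entailed — Bea rinsed the counter, not the key; the key belongs to the finding event.
(d) Entailed — the narrative places the rinsing before the finding.
(e) Entailed — dropping 'at the counter' and generalizing the patient leaves a sub-description the original still satisfies.
(f) Not entailed — Bea found the key, not the counter; the counter belongs to the rinsing event.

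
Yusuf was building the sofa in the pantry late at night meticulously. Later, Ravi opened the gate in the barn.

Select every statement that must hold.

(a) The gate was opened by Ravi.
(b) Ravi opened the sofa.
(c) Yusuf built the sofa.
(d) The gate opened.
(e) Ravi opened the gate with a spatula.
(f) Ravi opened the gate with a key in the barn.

(a) Entailed — every conjunct here is already in the original opening event.
(b) Not entailed — Ravi opened the gate, not the sofa; the sofa belongs to the building event.
(c) Not entailed — 'was building' is progressive on an accomplishment; it does not entail the completed 'built'.
(d) Entailed — 'Ravi opened the gate' is causative; it entails the inchoative 'the gate opened'.
(e) Not entailed — 'with a spatula' adds information not in the original event.
(f) Not entailed — 'with a key' adds information not in the original event.

(a), (d)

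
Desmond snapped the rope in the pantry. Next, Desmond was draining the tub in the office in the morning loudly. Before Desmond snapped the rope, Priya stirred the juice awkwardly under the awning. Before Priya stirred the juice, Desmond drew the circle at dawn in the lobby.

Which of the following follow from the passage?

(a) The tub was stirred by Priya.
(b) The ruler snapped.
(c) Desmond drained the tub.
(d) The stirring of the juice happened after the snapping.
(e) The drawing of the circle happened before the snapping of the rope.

(e)

(a) Not entailed — Priya stirred the juice, not the tub; the tub belongs to the draining event.
(b) Not entailed — the rope is what snapped, not the ruler.
(c) Not entailed — 'was draining' is progressive on an accomplishment; it does not entail the completed 'drained'.
(d) Not entailed — the narrative places the stirring before the snapping, not after.
(e) Entailed — the narrative places the drawing before the snapping.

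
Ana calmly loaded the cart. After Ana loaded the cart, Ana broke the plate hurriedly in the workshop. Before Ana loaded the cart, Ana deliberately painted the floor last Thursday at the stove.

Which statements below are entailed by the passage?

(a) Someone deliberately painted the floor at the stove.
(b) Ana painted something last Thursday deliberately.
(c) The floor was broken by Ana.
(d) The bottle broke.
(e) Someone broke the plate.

(a), (b), (e)

(a) Entailed — every conjunct here is already in the original painting event.
(b) Entailed — the original entails any weakening of itself; this just drops 'at the stove' and generalizes the patient.
(c) Not entailed — Ana broke the plate, not the floor; the floor belongs to the painting event.
(d) Not entailed — the plate is what broke, not the bottle.
(e) Entailed — dropping 'in the workshop', 'hurriedly' and generalizing the agent leaves a sub-description the original still satisfies.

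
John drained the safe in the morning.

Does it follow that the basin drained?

no

Nothing is said about any basin; only the safe is affected.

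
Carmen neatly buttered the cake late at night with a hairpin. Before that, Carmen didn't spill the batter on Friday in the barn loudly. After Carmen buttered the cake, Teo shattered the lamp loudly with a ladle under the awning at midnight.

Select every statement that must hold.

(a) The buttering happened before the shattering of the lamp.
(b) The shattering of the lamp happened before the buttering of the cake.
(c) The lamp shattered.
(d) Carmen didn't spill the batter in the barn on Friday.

(a) Entailed — the narrative places the buttering before the shattering.
(b) Not entailed — the narrative places the buttering before the shattering, not after.
(c) Entailed — 'Teo shattered the lamp' is causative; it entails the inchoative 'the lamp shattered'.
(d) Not entailed — dropping 'loudly' under negation is not valid — the original leaves open that Carmen spilled the batter some other way.

(a), (c)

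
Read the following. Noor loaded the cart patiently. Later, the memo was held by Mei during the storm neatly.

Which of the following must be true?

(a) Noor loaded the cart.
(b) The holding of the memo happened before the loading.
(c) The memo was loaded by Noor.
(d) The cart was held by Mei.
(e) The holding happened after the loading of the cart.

(a), (e)

(a) Entailed — the original entails any weakening of itself; this just drops 'patiently'.
(b) Not entailed — the narrative places the loading before the holding, not after.
(c) Not entailed — Noor loaded the cart, not the memo; the memo belongs to the holding event.
(d) Not entailed — Mei held the memo, not the cart; the cart belongs to the loading event.
(e) Entailed — the narrative places the loading before the holding.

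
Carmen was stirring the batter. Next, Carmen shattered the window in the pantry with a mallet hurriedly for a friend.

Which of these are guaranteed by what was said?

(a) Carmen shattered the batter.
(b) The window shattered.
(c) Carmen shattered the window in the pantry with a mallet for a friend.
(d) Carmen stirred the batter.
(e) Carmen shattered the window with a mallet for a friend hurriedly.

(a) Not entailed — Carmen shattered the window, not the batter; the batter belongs to the stirring event.
(b) Entailed — 'Carmen shattered the window' is causative; it entails the inchoative 'the window shattered'.
(c) Entailed — this follows by dropping conjuncts from the shattering event's description.
(d) Entailed — 'stir' is an activity; 'was stirring' entails that some stirring happened, so 'stirred' holds.
(e) Entailed — this follows by dropping conjuncts from the shattering event's description.

(b), (c), (d), (e)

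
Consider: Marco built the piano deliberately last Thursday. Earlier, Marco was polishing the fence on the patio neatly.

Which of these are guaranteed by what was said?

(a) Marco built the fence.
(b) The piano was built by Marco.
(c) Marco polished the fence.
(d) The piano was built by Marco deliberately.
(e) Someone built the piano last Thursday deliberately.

(b), (c), (d), (e)

(a) Not entailed — Marco built the piano, not the fence; the fence belongs to the polishing event.
(b) Entailed — every conjunct here is already in the original building event.
(c) Entailed — 'polish' is an activity; 'was polishing' entails that some polishing happened, so 'polished' holds.
(d) Entailed — the original entails any weakening of itself; this just drops 'last Thursday'.
(e) Entailed — the original entails any weakening of itself; this just generalizes the agent.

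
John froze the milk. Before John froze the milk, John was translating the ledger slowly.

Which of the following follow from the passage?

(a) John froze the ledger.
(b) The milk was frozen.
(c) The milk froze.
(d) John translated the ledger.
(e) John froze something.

(a) Not entailed — John froze the milk, not the ledger; the ledger belongs to the translating event.
(b) Entailed — generalizing the agent leaves a sub-description the original still satisfies.
(c) Entailed — 'John froze the milk' is causative; it entails the inchoative 'the milk froze'.
(d) Not entailed — 'was translating' is progressive on an accomplishment; it does not entail the completed 'translated'.
(e) Entailed — generalizing the patient leaves a sub-description the original still satisfies.

(b), (c), (e)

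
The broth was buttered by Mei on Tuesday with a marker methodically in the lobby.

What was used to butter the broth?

a marker

'with a marker' marks the instrument of the buttering event.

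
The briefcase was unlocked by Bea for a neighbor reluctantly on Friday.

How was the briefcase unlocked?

'reluctantly' marks the manner of the unlocking event.

reluctantly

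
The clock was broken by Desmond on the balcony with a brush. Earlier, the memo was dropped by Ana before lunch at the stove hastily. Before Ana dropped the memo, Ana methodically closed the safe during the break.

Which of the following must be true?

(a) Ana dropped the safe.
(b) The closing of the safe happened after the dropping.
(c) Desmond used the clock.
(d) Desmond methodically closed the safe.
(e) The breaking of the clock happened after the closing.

(e)

(a) Not entailed — Ana dropped the memo, not the safe; the safe belongs to the closing event.
(b) Not entailed — the narrative places the closing before the dropping, not after.
(c) Not entailed — the clock is the patient, not an instrument — Desmond used a brush.
(d) Not entailed — the passage has Ana closing the safe, not Desmond.
(e) Entailed — the narrative places the closing before the breaking.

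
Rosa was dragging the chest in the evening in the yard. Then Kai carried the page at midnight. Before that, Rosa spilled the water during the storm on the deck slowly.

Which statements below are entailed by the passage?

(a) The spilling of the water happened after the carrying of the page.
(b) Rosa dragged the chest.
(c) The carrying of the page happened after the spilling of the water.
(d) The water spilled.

(a) Not entailed — the narrative places the spilling before the carrying, not after.
(b) Entailed — 'drag' is an activity; 'was dragging' entails that some dragging happened, so 'dragged' holds.
(c) Entailed — the narrative places the spilling before the carrying.
(d) Entailed — 'Rosa spilled the water' is causative; it entails the inchoative 'the water spilled'.

(b), (c), (d)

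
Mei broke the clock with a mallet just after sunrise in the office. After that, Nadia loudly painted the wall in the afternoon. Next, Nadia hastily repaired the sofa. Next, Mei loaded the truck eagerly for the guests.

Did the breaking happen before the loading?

yes

The narrative orders the breaking before the loading.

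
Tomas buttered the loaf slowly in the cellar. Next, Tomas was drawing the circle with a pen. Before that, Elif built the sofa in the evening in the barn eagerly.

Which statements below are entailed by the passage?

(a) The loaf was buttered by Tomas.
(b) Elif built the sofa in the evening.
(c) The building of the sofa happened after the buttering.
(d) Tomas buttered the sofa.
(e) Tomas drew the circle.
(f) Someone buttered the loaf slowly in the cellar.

(a), (b), (f)

(a) Entailed — the original entails any weakening of itself; this just drops 'slowly', 'in the cellar'.
(b) Entailed — the original entails any weakening of itself; this just drops 'in the barn', 'eagerly'.
(c) Not entailed — the narrative doesn't order the buttering relative to the building.
(d) Not entailed — Tomas buttered the loaf, not the sofa; the sofa belongs to the building event.
(e) Not entailed — 'was drawing' is progressive on an accomplishment; it does not entail the completed 'drew'.
(f) Entailed — generalizing the agent leaves a sub-description the original still satisfies.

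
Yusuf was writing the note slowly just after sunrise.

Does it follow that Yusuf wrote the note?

'was writing' is progressive; for an accomplishment like 'write the note', it doesn't entail completion.

no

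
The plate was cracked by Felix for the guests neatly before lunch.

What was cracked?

'the plate' marks the patient of the cracking event.

the plate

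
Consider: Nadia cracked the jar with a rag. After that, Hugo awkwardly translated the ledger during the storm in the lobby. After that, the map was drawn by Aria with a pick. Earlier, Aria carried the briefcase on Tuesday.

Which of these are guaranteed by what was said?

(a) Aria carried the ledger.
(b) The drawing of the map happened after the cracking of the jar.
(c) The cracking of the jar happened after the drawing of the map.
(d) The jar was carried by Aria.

(b)

(a) Not entailed — Aria carried the briefcase, not the ledger; the ledger belongs to the translating event.
(b) Entailed — the narrative places the cracking before the drawing.
(c) Not entailed — the narrative places the cracking before the drawing, not after.
(d) Not entailed — Aria carried the briefcase, not the jar; the jar belongs to the cracking event.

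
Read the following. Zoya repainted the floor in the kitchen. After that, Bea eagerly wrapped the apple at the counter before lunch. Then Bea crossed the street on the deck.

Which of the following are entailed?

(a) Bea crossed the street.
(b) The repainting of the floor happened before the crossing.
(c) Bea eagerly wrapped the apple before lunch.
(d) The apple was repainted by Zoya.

(a) Entailed — this follows by dropping conjuncts from the crossing event's description.
(b) Entailed — the narrative places the repainting before the crossing.
(c) Entailed — every conjunct here is already in the original wrapping event.
(d) Not entailed — Zoya repainted the floor, not the apple; the apple belongs to the wrapping event.

(a), (b), (c)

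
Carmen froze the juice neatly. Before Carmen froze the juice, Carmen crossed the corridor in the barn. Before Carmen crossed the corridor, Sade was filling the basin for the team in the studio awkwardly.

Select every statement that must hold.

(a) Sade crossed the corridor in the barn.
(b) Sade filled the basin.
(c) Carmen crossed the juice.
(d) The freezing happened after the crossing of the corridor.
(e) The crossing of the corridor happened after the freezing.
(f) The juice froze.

(d), (f)

(a) Not entailed — the passage has Carmen crossing the corridor, not Sade.
(b) Not entailed — 'was filling' is progressive on an accomplishment; it does not entail the completed 'filled'.
(c) Not entailed — Carmen crossed the corridor, not the juice; the juice belongs to the freezing event.
(d) Entailed — the narrative places the crossing before the freezing.
(e) Not entailed — the narrative places the crossing before the freezing, not after.
(f) Entailed — 'Carmen froze the juice' is causative; it entails the inchoative 'the juice froze'.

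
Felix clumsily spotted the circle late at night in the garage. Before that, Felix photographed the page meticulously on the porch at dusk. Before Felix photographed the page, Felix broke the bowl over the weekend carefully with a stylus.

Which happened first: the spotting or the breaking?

The connectives place the breaking before the spotting.

the breaking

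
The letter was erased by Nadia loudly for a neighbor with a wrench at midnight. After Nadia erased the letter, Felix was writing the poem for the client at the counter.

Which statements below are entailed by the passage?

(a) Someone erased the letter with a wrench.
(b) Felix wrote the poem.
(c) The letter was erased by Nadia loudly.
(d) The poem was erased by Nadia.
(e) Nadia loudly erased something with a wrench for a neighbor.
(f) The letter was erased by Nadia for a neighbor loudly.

(a) Entailed — the original entails any weakening of itself; this just drops 'for a neighbor', 'at midnight', 'loudly' and generalizes the agent.
(b) Not entailed — 'was writing' is progressive on an accomplishment; it does not entail the completed 'wrote'.
(c) Entailed — the original entails any weakening of itself; this just drops 'with a wrench', 'for a neighbor', 'at midnight'.
(d) Not entailed — Nadia erased the letter, not the poem; the poem belongs to the writing event.
(e) Entailed — every conjunct here is already in the original erasing event.
(f) Entailed — the original entails any weakening of itself; this just drops 'with a wrench', 'at midnight'.

(a), (c), (e), (f)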